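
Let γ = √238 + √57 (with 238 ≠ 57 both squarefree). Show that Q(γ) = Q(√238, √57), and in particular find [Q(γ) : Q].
[Q(γ) : Q] = 4 (equivalently, Q(γ) = Q(√238, √57))

Obviously Q(γ) ⊆ Q(√238, √57), and [Q(√238, √57):Q] = 4 (since 238, 57 are distinct squarefree integers > 1 with 13566 not a perfect square). To show equality we compute the minimal polynomial of γ. From γ = √238 + √57: γ^2 = 238 + 2√(13566) + 57 = 295 + 2√(13566), so γ^2 - 295 = 2√(13566); squaring, (γ^2 - 295)^2 = 4·13566, i.e. γ^4 - 590γ^2 + 87025 - 54264 = 0, i.e. γ^4 - 590γ^2 + 32761 = 0. So γ is a root of x^4 - 590x^2 + 32761. This polynomial is irreducible over Q: it has no rational root (each ±√238 ± √57 is irrational), and any factorization into two quadratics over Q would force √(13566) ∈ Q (pairing opposite roots) or √238, √57 ∈ Q (other pairings), all impossible. Hence [Q(γ):Q] = 4 = [Q(√238, √57):Q], so Q(γ) = Q(√238, √57).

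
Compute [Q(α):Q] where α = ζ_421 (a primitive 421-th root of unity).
[Q(α):Q] = 420

The minimal polynomial of ζ_421 over Q is the 421-th cyclotomic polynomial Φ_421(x), which is irreducible over Q and has degree φ(421) = 420. Hence [Q(α):Q] = φ(421) = 420.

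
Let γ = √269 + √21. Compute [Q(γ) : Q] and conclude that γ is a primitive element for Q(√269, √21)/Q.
[Q(γ) : Q] = 4 (equivalently, Q(γ) = Q(√269, √21))

Obviously Q(γ) ⊆ Q(√269, √21), and [Q(√269, √21):Q] = 4 (since 269, 21 are distinct squarefree integers > 1 with 5649 not a perfect square). To show equality we compute the minimal polynomial of γ. From γ = √269 + √21: γ^2 = 269 + 2√(5649) + 21 = 290 + 2√(5649), so γ^2 - 290 = 2√(5649); squaring, (γ^2 - 290)^2 = 4·5649, i.e. γ^4 - 580γ^2 + 84100 - 22596 = 0, i.e. γ^4 - 580γ^2 + 61504 = 0. So γ is a root of x^4 - 580x^2 + 61504. This polynomial is irreducible over Q: it has no rational root (each ±√269 ± √21 is irrational), and any factorization into two quadratics over Q would force √(5649) ∈ Q (pairing opposite roots) or √269, √21 ∈ Q (other pairings), all impossible. Hence [Q(γ):Q] = 4 = [Q(√269, √21):Q], so Q(γ) = Q(√269, √21).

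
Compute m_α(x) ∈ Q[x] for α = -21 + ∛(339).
m_α(x) = x^3 + 63x^2 + 1323x + 8922

Set β = α + 21 = ∛(339), so β^3 = 339. Then (α + 21)^3 - 339 = 0, i.e. α is a root of g(x) = (x + 21)^3 - 339 = x^3 + 63x^2 + 1323x + 8922. Since g(x) = h(x + 21) where h(x) = x^3 - 339, and h is irreducible over Q (because 339 is not a perfect cube, so h has no rational root, and a monic cubic with no rational root is irreducible), g is also irreducible (irreducibility is preserved under the substitution x → x + 21). Hence m_α(x) = x^3 + 63x^2 + 1323x + 8922.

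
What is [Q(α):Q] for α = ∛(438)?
[Q(α):Q] = 3

The minimal polynomial of α is x^3 - 438, irreducible over Q since 438 is not a perfect cube (so x^3 - 438 has no rational root). Hence [Q(α):Q] = deg(m_α) = 3.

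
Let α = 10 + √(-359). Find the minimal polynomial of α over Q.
m_α(x) = x^2 - 20x + 459

From α - 10 = √(-359), squaring gives (α - 10)^2 = -359, i.e. α^2 - 20α + 100 = -359, so α^2 - 20α + 459 = 0. The discriminant of x^2 - 20x + 459 is (-20)^2 - 4·(459) = 400 - 1836 = -1436, and 4·(-359) is not a perfect square in Q since -359 is squarefree and ≠ 1. Hence x^2 - 20x + 459 is irreducible over Q and is the minimal polynomial of α.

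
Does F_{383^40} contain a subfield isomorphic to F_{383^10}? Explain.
Yes: F_{383^10} is a subfield of F_{383^40}

F_{p^m} embeds in F_{p^n} iff m | n (since F_{p^n} is the splitting field of x^(p^n) - x, and F_{p^m} ⊂ F_{p^n} forces p^n to be a power of p^m, i.e. m | n; conversely if m | n then every root of x^(p^m) - x is a root of x^(p^n) - x). Here 10 | 40 (since 40 = 4·10), so F_{383^10} is a subfield of F_{383^40}, and [F_{383^40} : F_{383^10}] = 40/10 = 4.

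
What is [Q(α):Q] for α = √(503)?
[Q(α):Q] = 2

[Q(α):Q] equals the degree of the minimal polynomial of α. Here α^2 = 503 and x^2 - 503 is irreducible (d = 503 is squarefree, ≠ 1, hence not a square), so deg(m_α) = 2. Thus [Q(α):Q] = 2.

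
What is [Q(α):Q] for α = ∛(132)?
[Q(α):Q] = 3

The minimal polynomial of α is x^3 - 132, irreducible over Q since 132 is not a perfect cube (so x^3 - 132 has no rational root). Hence [Q(α):Q] = deg(m_α) = 3.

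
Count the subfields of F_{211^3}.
F_{211^3} has 2 subfields

The subfields of F_{p^n} are exactly the fields F_{p^d} for d | n (each is the fixed field of the unique index-d subgroup of Gal(F_{p^n}/F_p) ≅ Z/nZ). The divisors of n = 3 are {1, 3}, giving 2 subfields: F_{211^1}, F_{211^3}.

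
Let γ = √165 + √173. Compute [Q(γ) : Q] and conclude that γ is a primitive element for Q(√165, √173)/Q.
[Q(γ) : Q] = 4 (equivalently, Q(γ) = Q(√165, √173))

Obviously Q(γ) ⊆ Q(√165, √173), and [Q(√165, √173):Q] = 4 (since 165, 173 are distinct squarefree integers > 1 with 28545 not a perfect square). To show equality we compute the minimal polynomial of γ. From γ = √165 + √173: γ^2 = 165 + 2√(28545) + 173 = 338 + 2√(28545), so γ^2 - 338 = 2√(28545); squaring, (γ^2 - 338)^2 = 4·28545, i.e. γ^4 - 676γ^2 + 114244 - 114180 = 0, i.e. γ^4 - 676γ^2 + 64 = 0. So γ is a root of x^4 - 676x^2 + 64. This polynomial is irreducible over Q: it has no rational root (each ±√165 ± √173 is irrational), and any factorization into two quadratics over Q would force √(28545) ∈ Q (pairing opposite roots) or √165, √173 ∈ Q (other pairings), all impossible. Hence [Q(γ):Q] = 4 = [Q(√165, √173):Q], so Q(γ) = Q(√165, √173).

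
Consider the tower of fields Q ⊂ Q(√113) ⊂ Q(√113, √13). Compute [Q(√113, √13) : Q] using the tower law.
[Q(√113, √13) : Q] = 4

[Q(√113):Q] = 2 (min poly x^2 - 113, irreducible since 113 is squarefree > 1). For the top step, suppose √13 ∈ Q(√113), say √13 = c + d√113 with c, d ∈ Q. Squaring: 13 = c^2 + 113d^2 + 2cd√113. Since √113 ∉ Q this forces 2cd = 0. If d = 0 then √13 = c ∈ Q, contradicting 13 squarefree > 1. If c = 0 then 13 = 113d^2, so 113·13 = (113d)^2 is a perfect square in Q — but 113·13 = 1469 is not a perfect square (since 113 and 13 are distinct squarefree integers). Contradiction. Hence √13 ∉ Q(√113), so x^2 - 13 stays irreducible over Q(√113) and [Q(√113, √13) : Q(√113)] = 2. By the tower law, [Q(√113, √13) : Q] = 2 · 2 = 4.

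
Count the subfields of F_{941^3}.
F_{941^3} has 2 subfields

The subfields of F_{p^n} are exactly the fields F_{p^d} for d | n (each is the fixed field of the unique index-d subgroup of Gal(F_{p^n}/F_p) ≅ Z/nZ). The divisors of n = 3 are {1, 3}, giving 2 subfields: F_{941^1}, F_{941^3}.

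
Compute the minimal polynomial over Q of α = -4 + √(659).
m_α(x) = x^2 + 8x - 643

From α + 4 = √(659), squaring gives (α + 4)^2 = 659, i.e. α^2 + 8α + 16 = 659, so α^2 + 8α - 643 = 0. The discriminant of x^2 + 8x - 643 is (8)^2 - 4·(-643) = 64 + 2572 = 2636, and 4·(659) is not a perfect square in Q since 659 is squarefree and ≠ 1. Hence x^2 + 8x - 643 is irreducible over Q and is the minimal polynomial of α.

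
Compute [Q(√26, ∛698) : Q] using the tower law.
[Q(√26, ∛698) : Q] = 6

Let L = Q(√26, ∛698). Since Q(√26) ⊂ L and [Q(√26):Q] = 2, the tower law gives 2 | [L:Q]. Likewise Q(∛698) ⊂ L with [Q(∛698):Q] = 3 (because 698 is not a perfect cube), so 3 | [L:Q]. As gcd(2,3) = 1, [L:Q] is divisible by 6. Conversely L is generated over Q by √26 and ∛698, so [L:Q] ≤ 2·3 = 6. Therefore [Q(√26, ∛698) : Q] = 6.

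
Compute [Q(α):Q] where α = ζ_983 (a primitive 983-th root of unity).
[Q(α):Q] = 982

The minimal polynomial of ζ_983 over Q is the 983-th cyclotomic polynomial Φ_983(x), which is irreducible over Q and has degree φ(983) = 982. Hence [Q(α):Q] = φ(983) = 982.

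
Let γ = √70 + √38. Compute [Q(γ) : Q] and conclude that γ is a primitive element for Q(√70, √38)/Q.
[Q(γ) : Q] = 4 (equivalently, Q(γ) = Q(√70, √38))

Obviously Q(γ) ⊆ Q(√70, √38), and [Q(√70, √38):Q] = 4 (since 70, 38 are distinct squarefree integers > 1 with 2660 not a perfect square). To show equality we compute the minimal polynomial of γ. From γ = √70 + √38: γ^2 = 70 + 2√(2660) + 38 = 108 + 2√(2660), so γ^2 - 108 = 2√(2660); squaring, (γ^2 - 108)^2 = 4·2660, i.e. γ^4 - 216γ^2 + 11664 - 10640 = 0, i.e. γ^4 - 216γ^2 + 1024 = 0. So γ is a root of x^4 - 216x^2 + 1024. This polynomial is irreducible over Q: it has no rational root (each ±√70 ± √38 is irrational), and any factorization into two quadratics over Q would force √(2660) ∈ Q (pairing opposite roots) or √70, √38 ∈ Q (other pairings), all impossible. Hence [Q(γ):Q] = 4 = [Q(√70, √38):Q], so Q(γ) = Q(√70, √38).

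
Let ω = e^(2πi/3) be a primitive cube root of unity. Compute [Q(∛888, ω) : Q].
[Q(∛888, ω) : Q] = 6

[Q(∛888):Q] = 3 (min poly x^3 - 888, irreducible since 888 is not a perfect cube). [Q(ω):Q] = 2 (min poly x^2 + x + 1). Since Q(∛888) ⊂ R and ω ∉ R, we have ω ∉ Q(∛888), so x^2 + x + 1 remains irreducible over Q(∛888) and [Q(∛888, ω) : Q(∛888)] = 2. By the tower law, [Q(∛888, ω) : Q] = 3 · 2 = 6. (In fact Q(∛888, ω) is the splitting field of x^3 - 888 over Q.)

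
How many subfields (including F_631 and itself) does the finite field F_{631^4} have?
F_{631^4} has 3 subfields

The subfields of F_{p^n} are exactly the fields F_{p^d} for d | n (each is the fixed field of the unique index-d subgroup of Gal(F_{p^n}/F_p) ≅ Z/nZ). The divisors of n = 4 are {1, 2, 4}, giving 3 subfields: F_{631^1}, F_{631^2}, F_{631^4}.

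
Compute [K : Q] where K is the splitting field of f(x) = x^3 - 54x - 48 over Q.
[K : Q] = 6

By the rational root test, any rational root of the monic integer polynomial f(x) = x^3 - 54x - 48 must be an integer dividing the constant term -48, i.e. one of ±{1, 2, 3, 4, 6, 8, 12, 16, 24, 48}. Evaluating: f(1) = -101, f(-1) = 5, f(2) = -148, f(-2) = 52, f(3) = -183, f(-3) = 87, f(4) = -200, f(-4) = 104, f(6) = -156, f(-6) = 60, f(8) = 32, f(-8) = -128, f(12) = 1032, f(-12) = -1128, f(16) = 3184, f(-16) = -3280, f(24) = 12480, f(-24) = -12576, f(48) = 107952, f(-48) = -108048; none is 0, so f has no rational root and is therefore irreducible over Q (a cubic with no linear factor over a field is irreducible). For an irreducible cubic, the Galois group is A_3 or S_3 according as the discriminant disc(f) = -4a^3 - 27b^2 = -4·(-54)^3 - 27·(-48)^2 = 567648 is or is not a square in Q. Here disc(f) = 567648 is not a perfect square in Q, so the Galois group of f over Q is not contained in A_3 and must be all of S_3. The splitting field has degree |S_3| = 6 over Q, so [K : Q] = 6.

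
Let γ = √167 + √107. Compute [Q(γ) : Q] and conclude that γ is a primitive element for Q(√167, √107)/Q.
[Q(γ) : Q] = 4 (equivalently, Q(γ) = Q(√167, √107))

Obviously Q(γ) ⊆ Q(√167, √107), and [Q(√167, √107):Q] = 4 (since 167, 107 are distinct squarefree integers > 1 with 17869 not a perfect square). To show equality we compute the minimal polynomial of γ. From γ = √167 + √107: γ^2 = 167 + 2√(17869) + 107 = 274 + 2√(17869), so γ^2 - 274 = 2√(17869); squaring, (γ^2 - 274)^2 = 4·17869, i.e. γ^4 - 548γ^2 + 75076 - 71476 = 0, i.e. γ^4 - 548γ^2 + 3600 = 0. So γ is a root of x^4 - 548x^2 + 3600. This polynomial is irreducible over Q: it has no rational root (each ±√167 ± √107 is irrational), and any factorization into two quadratics over Q would force √(17869) ∈ Q (pairing opposite roots) or √167, √107 ∈ Q (other pairings), all impossible. Hence [Q(γ):Q] = 4 = [Q(√167, √107):Q], so Q(γ) = Q(√167, √107).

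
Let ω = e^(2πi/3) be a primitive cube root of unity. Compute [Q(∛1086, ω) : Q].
[Q(∛1086, ω) : Q] = 6

[Q(∛1086):Q] = 3 (min poly x^3 - 1086, irreducible since 1086 is not a perfect cube). [Q(ω):Q] = 2 (min poly x^2 + x + 1). Since Q(∛1086) ⊂ R and ω ∉ R, we have ω ∉ Q(∛1086), so x^2 + x + 1 remains irreducible over Q(∛1086) and [Q(∛1086, ω) : Q(∛1086)] = 2. By the tower law, [Q(∛1086, ω) : Q] = 3 · 2 = 6. (In fact Q(∛1086, ω) is the splitting field of x^3 - 1086 over Q.)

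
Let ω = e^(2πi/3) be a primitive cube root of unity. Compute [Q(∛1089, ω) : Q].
[Q(∛1089, ω) : Q] = 6

[Q(∛1089):Q] = 3 (min poly x^3 - 1089, irreducible since 1089 is not a perfect cube). [Q(ω):Q] = 2 (min poly x^2 + x + 1). Since Q(∛1089) ⊂ R and ω ∉ R, we have ω ∉ Q(∛1089), so x^2 + x + 1 remains irreducible over Q(∛1089) and [Q(∛1089, ω) : Q(∛1089)] = 2. By the tower law, [Q(∛1089, ω) : Q] = 3 · 2 = 6. (In fact Q(∛1089, ω) is the splitting field of x^3 - 1089 over Q.)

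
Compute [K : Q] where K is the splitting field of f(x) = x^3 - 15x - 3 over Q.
[K : Q] = 6

By the rational root test, any rational root of the monic integer polynomial f(x) = x^3 - 15x - 3 must be an integer dividing the constant term -3, i.e. one of ±{1, 3}. Evaluating: f(1) = -17, f(-1) = 11, f(3) = -21, f(-3) = 15; none is 0, so f has no rational root and is therefore irreducible over Q (a cubic with no linear factor over a field is irreducible). For an irreducible cubic, the Galois group is A_3 or S_3 according as the discriminant disc(f) = -4a^3 - 27b^2 = -4·(-15)^3 - 27·(-3)^2 = 13257 is or is not a square in Q. Here disc(f) = 13257 is not a perfect square in Q, so the Galois group of f over Q is not contained in A_3 and must be all of S_3. The splitting field has degree |S_3| = 6 over Q, so [K : Q] = 6.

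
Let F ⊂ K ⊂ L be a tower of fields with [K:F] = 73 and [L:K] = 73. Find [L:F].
[L:F] = 5329

The tower law says that for any tower of field extensions F ⊂ K ⊂ L with finite degrees, [L:F] = [L:K] · [K:F]. Here this gives [L:F] = 73 · 73 = 5329.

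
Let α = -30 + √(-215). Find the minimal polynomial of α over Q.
m_α(x) = x^2 + 60x + 1115

From α + 30 = √(-215), squaring gives (α + 30)^2 = -215, i.e. α^2 + 60α + 900 = -215, so α^2 + 60α + 1115 = 0. The discriminant of x^2 + 60x + 1115 is (60)^2 - 4·(1115) = 3600 - 4460 = -860, and 4·(-215) is not a perfect square in Q since -215 is squarefree and ≠ 1. Hence x^2 + 60x + 1115 is irreducible over Q and is the minimal polynomial of α.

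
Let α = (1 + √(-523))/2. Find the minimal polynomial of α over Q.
m_α(x) = x^2 - x + 131

From 2α - 1 = √(-523), squaring gives (2α - 1)^2 = -523, i.e. 4α^2 - 4α + 1 = -523, so α^2 - α + (1 + 523)/4 = 0. Since -523 ≡ 1 (mod 4), (1 + 523)/4 = 131 ∈ Z. The polynomial x^2 - x + 131 has discriminant 1 - 4·(131) = -523, which is not a perfect square in Q (d = -523 is squarefree and ≠ 1), so x^2 - x + 131 is irreducible over Q. It is the minimal polynomial of α.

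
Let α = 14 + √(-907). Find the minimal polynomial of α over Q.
m_α(x) = x^2 - 28x + 1103

From α - 14 = √(-907), squaring gives (α - 14)^2 = -907, i.e. α^2 - 28α + 196 = -907, so α^2 - 28α + 1103 = 0. The discriminant of x^2 - 28x + 1103 is (-28)^2 - 4·(1103) = 784 - 4412 = -3628, and 4·(-907) is not a perfect square in Q since -907 is squarefree and ≠ 1. Hence x^2 - 28x + 1103 is irreducible over Q and is the minimal polynomial of α.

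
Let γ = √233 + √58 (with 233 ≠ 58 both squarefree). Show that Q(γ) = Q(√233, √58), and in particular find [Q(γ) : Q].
[Q(γ) : Q] = 4 (equivalently, Q(γ) = Q(√233, √58))

Obviously Q(γ) ⊆ Q(√233, √58), and [Q(√233, √58):Q] = 4 (since 233, 58 are distinct squarefree integers > 1 with 13514 not a perfect square). To show equality we compute the minimal polynomial of γ. From γ = √233 + √58: γ^2 = 233 + 2√(13514) + 58 = 291 + 2√(13514), so γ^2 - 291 = 2√(13514); squaring, (γ^2 - 291)^2 = 4·13514, i.e. γ^4 - 582γ^2 + 84681 - 54056 = 0, i.e. γ^4 - 582γ^2 + 30625 = 0. So γ is a root of x^4 - 582x^2 + 30625. This polynomial is irreducible over Q: it has no rational root (each ±√233 ± √58 is irrational), and any factorization into two quadratics over Q would force √(13514) ∈ Q (pairing opposite roots) or √233, √58 ∈ Q (other pairings), all impossible. Hence [Q(γ):Q] = 4 = [Q(√233, √58):Q], so Q(γ) = Q(√233, √58).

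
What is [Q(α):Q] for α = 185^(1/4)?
[Q(α):Q] = 4

α is a root of x^4 - 185. By Eisenstein's criterion at the prime p = 5 (which divides the constant term 185 but p^2 = 25 does not, since 185 is squarefree), x^4 - 185 is irreducible over Q. Hence [Q(α):Q] = 4.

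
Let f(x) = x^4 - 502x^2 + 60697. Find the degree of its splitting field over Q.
[K : Q] = 4

Solving the quadratic in x^2: x^2 = (502 ± √(502^2 - 4·60697))/2 = (502 ± √9216)/2 = (502 ± 96)/2, giving x^2 = 299 or x^2 = 203. So f(x) = (x^2 - 299)(x^2 - 203) and the roots of f are ±√299, ±√203. Hence the splitting field is K = Q(√299, √203). Since 299 and 203 are distinct squarefree integers > 1, their product 60697 is not a perfect square, so √203 ∉ Q(√299). By the tower law [K:Q] = [Q(√299,√203):Q(√299)] · [Q(√299):Q] = 2 · 2 = 4.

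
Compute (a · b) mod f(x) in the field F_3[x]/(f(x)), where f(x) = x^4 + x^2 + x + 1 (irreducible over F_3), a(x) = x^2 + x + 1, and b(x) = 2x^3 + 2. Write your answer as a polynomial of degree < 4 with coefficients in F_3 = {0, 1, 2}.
a · b ≡ x^2 + x (mod f(x))

Multiply in F_3[x]: a(x)·b(x) = (x^2 + x + 1)·(2x^3 + 2) = 2x^5 + 2x^4 + 2x^3 + 2x^2 + 2x + 2. This has degree ≥ 4, so divide by f(x) over F_3: 2x^5 + 2x^4 + 2x^3 + 2x^2 + 2x + 2 = (2x + 2)·(x^4 + x^2 + x + 1) + (x^2 + x). Hence a·b ≡ x^2 + x (mod f). (F_3[x]/(f) is a field with 3^4 = 81 elements since f is irreducible of degree 4.)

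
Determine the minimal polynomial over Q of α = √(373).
m_α(x) = x^2 - 373

α satisfies α^2 - 373 = 0, so x^2 - 373 annihilates α. Since d = 373 is squarefree and ≠ 1, it is not a perfect square in Q, so x^2 - 373 has no rational root and is therefore irreducible over Q (a degree-2 polynomial over a field is irreducible iff it has no root). Hence m_α(x) = x^2 - 373.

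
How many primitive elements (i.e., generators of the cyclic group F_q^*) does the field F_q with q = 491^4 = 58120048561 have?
There are φ(58120048560) = 12857671680 primitive elements

F_q^* is cyclic of order q - 1 = 58120048560. A cyclic group of order m has exactly φ(m) generators. Here m = 58120048560 = 2^4 · 3 · 5 · 7^2 · 41 · 149 · 809, so the number of primitive elements is φ(58120048560) = 12857671680.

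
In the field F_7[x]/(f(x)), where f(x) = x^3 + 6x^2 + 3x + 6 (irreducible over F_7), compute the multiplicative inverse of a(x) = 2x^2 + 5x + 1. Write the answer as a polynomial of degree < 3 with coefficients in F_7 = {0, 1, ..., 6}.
a(x)^(-1) ≡ 4x^2 + 6x + 3 (mod f(x))

Since f is irreducible over F_7, F_7[x]/(f) is a field and a(x) ≠ 0 has an inverse. Apply the extended Euclidean algorithm to f(x) and a(x) in F_7[x]: f(x) = (4x)·a(x) + (6x + 6);  a(x) = (5x + 4)·(6x + 6) + (5). The last nonzero remainder is the constant 5 = gcd(f, a) in F_7. Back-substituting through the division chain expresses 5 = s(x)·a(x) + t(x)·f(x) with s(x) ≡ 6x^2 + 2x + 1 (mod f), so (6x^2 + 2x + 1)·a(x) ≡ 5 (mod f). Multiplying by 5^(-1) ≡ 3 in F_7 gives a(x)^(-1) ≡ 3·(6x^2 + 2x + 1) ≡ 4x^2 + 6x + 3 (mod f). Check: (2x^2 + 5x + 1)·(4x^2 + 6x + 3) = x^4 + 4x^3 + 5x^2 + 3 ≡ 1 (mod x^3 + 6x^2 + 3x + 6).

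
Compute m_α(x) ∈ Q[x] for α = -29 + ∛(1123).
m_α(x) = x^3 + 87x^2 + 2523x + 23266

Set β = α + 29 = ∛(1123), so β^3 = 1123. Then (α + 29)^3 - 1123 = 0, i.e. α is a root of g(x) = (x + 29)^3 - 1123 = x^3 + 87x^2 + 2523x + 23266. Since g(x) = h(x + 29) where h(x) = x^3 - 1123, and h is irreducible over Q (because 1123 is not a perfect cube, so h has no rational root, and a monic cubic with no rational root is irreducible), g is also irreducible (irreducibility is preserved under the substitution x → x + 29). Hence m_α(x) = x^3 + 87x^2 + 2523x + 23266.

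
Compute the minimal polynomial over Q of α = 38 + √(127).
m_α(x) = x^2 - 76x + 1317

From α - 38 = √(127), squaring gives (α - 38)^2 = 127, i.e. α^2 - 76α + 1444 = 127, so α^2 - 76α + 1317 = 0. The discriminant of x^2 - 76x + 1317 is (-76)^2 - 4·(1317) = 5776 - 5268 = 508, and 4·(127) is not a perfect square in Q since 127 is squarefree and ≠ 1. Hence x^2 - 76x + 1317 is irreducible over Q and is the minimal polynomial of α.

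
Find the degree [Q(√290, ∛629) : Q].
[Q(√290, ∛629) : Q] = 6

Let L = Q(√290, ∛629). Since Q(√290) ⊂ L and [Q(√290):Q] = 2, the tower law gives 2 | [L:Q]. Likewise Q(∛629) ⊂ L with [Q(∛629):Q] = 3 (because 629 is not a perfect cube), so 3 | [L:Q]. As gcd(2,3) = 1, [L:Q] is divisible by 6. Conversely L is generated over Q by √290 and ∛629, so [L:Q] ≤ 2·3 = 6. Therefore [Q(√290, ∛629) : Q] = 6.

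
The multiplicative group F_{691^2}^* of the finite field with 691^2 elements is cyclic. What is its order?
|F_{691^2}^*| = 477480

F_{691^2} has 691^2 = 477481 elements; its multiplicative group consists of all nonzero elements, so |F_{691^2}^*| = 477481 - 1 = 477480. (It is cyclic since any finite subgroup of the multiplicative group of a field is cyclic.)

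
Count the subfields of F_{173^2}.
F_{173^2} has 2 subfields

The subfields of F_{p^n} are exactly the fields F_{p^d} for d | n (each is the fixed field of the unique index-d subgroup of Gal(F_{p^n}/F_p) ≅ Z/nZ). The divisors of n = 2 are {1, 2}, giving 2 subfields: F_{173^1}, F_{173^2}.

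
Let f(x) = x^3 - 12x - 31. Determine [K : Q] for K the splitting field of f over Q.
[K : Q] = 6

By the rational root test, any rational root of the monic integer polynomial f(x) = x^3 - 12x - 31 must be an integer dividing the constant term -31, i.e. one of ±{1, 31}. Evaluating: f(1) = -42, f(-1) = -20, f(31) = 29388, f(-31) = -29450; none is 0, so f has no rational root and is therefore irreducible over Q (a cubic with no linear factor over a field is irreducible). For an irreducible cubic, the Galois group is A_3 or S_3 according as the discriminant disc(f) = -4a^3 - 27b^2 = -4·(-12)^3 - 27·(-31)^2 = -19035 is or is not a square in Q. Here disc(f) = -19035 is not a perfect square in Q, so the Galois group of f over Q is not contained in A_3 and must be all of S_3. The splitting field has degree |S_3| = 6 over Q, so [K : Q] = 6.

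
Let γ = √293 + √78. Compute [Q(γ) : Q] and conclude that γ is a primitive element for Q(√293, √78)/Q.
[Q(γ) : Q] = 4 (equivalently, Q(γ) = Q(√293, √78))

Obviously Q(γ) ⊆ Q(√293, √78), and [Q(√293, √78):Q] = 4 (since 293, 78 are distinct squarefree integers > 1 with 22854 not a perfect square). To show equality we compute the minimal polynomial of γ. From γ = √293 + √78: γ^2 = 293 + 2√(22854) + 78 = 371 + 2√(22854), so γ^2 - 371 = 2√(22854); squaring, (γ^2 - 371)^2 = 4·22854, i.e. γ^4 - 742γ^2 + 137641 - 91416 = 0, i.e. γ^4 - 742γ^2 + 46225 = 0. So γ is a root of x^4 - 742x^2 + 46225. This polynomial is irreducible over Q: it has no rational root (each ±√293 ± √78 is irrational), and any factorization into two quadratics over Q would force √(22854) ∈ Q (pairing opposite roots) or √293, √78 ∈ Q (other pairings), all impossible. Hence [Q(γ):Q] = 4 = [Q(√293, √78):Q], so Q(γ) = Q(√293, √78).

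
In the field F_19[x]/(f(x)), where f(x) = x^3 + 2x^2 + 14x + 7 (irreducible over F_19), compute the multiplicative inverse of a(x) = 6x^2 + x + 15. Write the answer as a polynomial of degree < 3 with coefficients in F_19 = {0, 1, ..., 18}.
a(x)^(-1) ≡ 3x^2 + 12x + 17 (mod f(x))

Since f is irreducible over F_19, F_19[x]/(f) is a field and a(x) ≠ 0 has an inverse. Apply the extended Euclidean algorithm to f(x) and a(x) in F_19[x]: f(x) = (16x + 4)·a(x) + (17x + 4);  a(x) = (16x + 3)·(17x + 4) + (3). The last nonzero remainder is the constant 3 = gcd(f, a) in F_19. Back-substituting through the division chain expresses 3 = s(x)·a(x) + t(x)·f(x) with s(x) ≡ 9x^2 + 17x + 13 (mod f), so (9x^2 + 17x + 13)·a(x) ≡ 3 (mod f). Multiplying by 3^(-1) ≡ 13 in F_19 gives a(x)^(-1) ≡ 13·(9x^2 + 17x + 13) ≡ 3x^2 + 12x + 17 (mod f). Check: (6x^2 + x + 15)·(3x^2 + 12x + 17) = 18x^4 + 18x^3 + 7x^2 + 7x + 8 ≡ 1 (mod x^3 + 2x^2 + 14x + 7).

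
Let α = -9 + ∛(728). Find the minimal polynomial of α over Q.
m_α(x) = x^3 + 27x^2 + 243x + 1

Set β = α + 9 = ∛(728), so β^3 = 728. Then (α + 9)^3 - 728 = 0, i.e. α is a root of g(x) = (x + 9)^3 - 728 = x^3 + 27x^2 + 243x + 1. Since g(x) = h(x + 9) where h(x) = x^3 - 728, and h is irreducible over Q (because 728 is not a perfect cube, so h has no rational root, and a monic cubic with no rational root is irreducible), g is also irreducible (irreducibility is preserved under the substitution x → x + 9). Hence m_α(x) = x^3 + 27x^2 + 243x + 1.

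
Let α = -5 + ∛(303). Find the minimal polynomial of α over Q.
m_α(x) = x^3 + 15x^2 + 75x - 178

Set β = α + 5 = ∛(303), so β^3 = 303. Then (α + 5)^3 - 303 = 0, i.e. α is a root of g(x) = (x + 5)^3 - 303 = x^3 + 15x^2 + 75x - 178. Since g(x) = h(x + 5) where h(x) = x^3 - 303, and h is irreducible over Q (because 303 is not a perfect cube, so h has no rational root, and a monic cubic with no rational root is irreducible), g is also irreducible (irreducibility is preserved under the substitution x → x + 5). Hence m_α(x) = x^3 + 15x^2 + 75x - 178.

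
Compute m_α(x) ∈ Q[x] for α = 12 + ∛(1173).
m_α(x) = x^3 - 36x^2 + 432x - 2901

Set β = α - 12 = ∛(1173), so β^3 = 1173. Then (α - 12)^3 - 1173 = 0, i.e. α is a root of g(x) = (x - 12)^3 - 1173 = x^3 - 36x^2 + 432x - 2901. Since g(x) = h(x - 12) where h(x) = x^3 - 1173, and h is irreducible over Q (because 1173 is not a perfect cube, so h has no rational root, and a monic cubic with no rational root is irreducible), g is also irreducible (irreducibility is preserved under the substitution x → x - 12). Hence m_α(x) = x^3 - 36x^2 + 432x - 2901.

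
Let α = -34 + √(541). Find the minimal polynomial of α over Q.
m_α(x) = x^2 + 68x + 615

From α + 34 = √(541), squaring gives (α + 34)^2 = 541, i.e. α^2 + 68α + 1156 = 541, so α^2 + 68α + 615 = 0. The discriminant of x^2 + 68x + 615 is (68)^2 - 4·(615) = 4624 - 2460 = 2164, and 4·(541) is not a perfect square in Q since 541 is squarefree and ≠ 1. Hence x^2 + 68x + 615 is irreducible over Q and is the minimal polynomial of α.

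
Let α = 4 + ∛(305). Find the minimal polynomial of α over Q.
m_α(x) = x^3 - 12x^2 + 48x - 369

Set β = α - 4 = ∛(305), so β^3 = 305. Then (α - 4)^3 - 305 = 0, i.e. α is a root of g(x) = (x - 4)^3 - 305 = x^3 - 12x^2 + 48x - 369. Since g(x) = h(x - 4) where h(x) = x^3 - 305, and h is irreducible over Q (because 305 is not a perfect cube, so h has no rational root, and a monic cubic with no rational root is irreducible), g is also irreducible (irreducibility is preserved under the substitution x → x - 4). Hence m_α(x) = x^3 - 12x^2 + 48x - 369.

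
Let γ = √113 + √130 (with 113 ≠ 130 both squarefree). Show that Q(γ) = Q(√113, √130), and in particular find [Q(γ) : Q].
[Q(γ) : Q] = 4 (equivalently, Q(γ) = Q(√113, √130))

Obviously Q(γ) ⊆ Q(√113, √130), and [Q(√113, √130):Q] = 4 (since 113, 130 are distinct squarefree integers > 1 with 14690 not a perfect square). To show equality we compute the minimal polynomial of γ. From γ = √113 + √130: γ^2 = 113 + 2√(14690) + 130 = 243 + 2√(14690), so γ^2 - 243 = 2√(14690); squaring, (γ^2 - 243)^2 = 4·14690, i.e. γ^4 - 486γ^2 + 59049 - 58760 = 0, i.e. γ^4 - 486γ^2 + 289 = 0. So γ is a root of x^4 - 486x^2 + 289. This polynomial is irreducible over Q: it has no rational root (each ±√113 ± √130 is irrational), and any factorization into two quadratics over Q would force √(14690) ∈ Q (pairing opposite roots) or √113, √130 ∈ Q (other pairings), all impossible. Hence [Q(γ):Q] = 4 = [Q(√113, √130):Q], so Q(γ) = Q(√113, √130).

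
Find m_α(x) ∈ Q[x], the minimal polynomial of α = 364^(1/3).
m_α(x) = x^3 - 364

α satisfies α^3 = 364, so x^3 - 364 annihilates α. By the rational root test, a rational root p/q (in lowest terms) of x^3 - 364 would satisfy p^3 = 364 q^3, forcing q = 1 and p^3 = 364; but 364 is not a perfect cube, contradiction. A monic cubic over Q with no rational root is irreducible (any nontrivial factorization would include a linear factor). Hence x^3 - 364 is the minimal polynomial of α, and in particular [Q(α):Q] = 3.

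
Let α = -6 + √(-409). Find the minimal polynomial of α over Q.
m_α(x) = x^2 + 12x + 445

From α + 6 = √(-409), squaring gives (α + 6)^2 = -409, i.e. α^2 + 12α + 36 = -409, so α^2 + 12α + 445 = 0. The discriminant of x^2 + 12x + 445 is (12)^2 - 4·(445) = 144 - 1780 = -1636, and 4·(-409) is not a perfect square in Q since -409 is squarefree and ≠ 1. Hence x^2 + 12x + 445 is irreducible over Q and is the minimal polynomial of α.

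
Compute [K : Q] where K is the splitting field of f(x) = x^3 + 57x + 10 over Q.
[K : Q] = 6

By the rational root test, any rational root of the monic integer polynomial f(x) = x^3 + 57x + 10 must be an integer dividing the constant term 10, i.e. one of ±{1, 2, 5, 10}. Evaluating: f(1) = 68, f(-1) = -48, f(2) = 132, f(-2) = -112, f(5) = 420, f(-5) = -400, f(10) = 1580, f(-10) = -1560; none is 0, so f has no rational root and is therefore irreducible over Q (a cubic with no linear factor over a field is irreducible). For an irreducible cubic, the Galois group is A_3 or S_3 according as the discriminant disc(f) = -4a^3 - 27b^2 = -4·(57)^3 - 27·(10)^2 = -743472 is or is not a square in Q. Here disc(f) = -743472 is not a perfect square in Q, so the Galois group of f over Q is not contained in A_3 and must be all of S_3. The splitting field has degree |S_3| = 6 over Q, so [K : Q] = 6.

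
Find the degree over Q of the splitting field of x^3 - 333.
[K : Q] = 6

The roots of x^3 - 333 are ∛333, ω∛333, ω^2∛333 where ω = e^(2πi/3) is a primitive cube root of unity, so K = Q(∛333, ω). Now [Q(∛333):Q] = 3 (since 333 is not a perfect cube, x^3 - 333 is irreducible) and [Q(ω):Q] = 2. Both 2 and 3 divide [K:Q], and [K:Q] ≤ 3·2 = 6, so [K:Q] = 6. (Equivalently: Q(∛333) ⊂ R but ω ∉ R, so [K : Q(∛333)] = 2.)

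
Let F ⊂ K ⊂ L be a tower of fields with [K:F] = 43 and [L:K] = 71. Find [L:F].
[L:F] = 3053

The tower law says that for any tower of field extensions F ⊂ K ⊂ L with finite degrees, [L:F] = [L:K] · [K:F]. Here this gives [L:F] = 71 · 43 = 3053.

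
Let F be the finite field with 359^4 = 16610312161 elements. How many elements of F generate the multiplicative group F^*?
There are φ(16610312160) = 4065030144 primitive elements

F_q^* is cyclic of order q - 1 = 16610312160. A cyclic group of order m has exactly φ(m) generators. Here m = 16610312160 = 2^5 · 3^2 · 5 · 13 · 179 · 4957, so the number of primitive elements is φ(16610312160) = 4065030144.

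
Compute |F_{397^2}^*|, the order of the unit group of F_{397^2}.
|F_{397^2}^*| = 157608

F_{397^2} has 397^2 = 157609 elements; its multiplicative group consists of all nonzero elements, so |F_{397^2}^*| = 157609 - 1 = 157608. (It is cyclic since any finite subgroup of the multiplicative group of a field is cyclic.)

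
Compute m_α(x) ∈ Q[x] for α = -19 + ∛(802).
m_α(x) = x^3 + 57x^2 + 1083x + 6057

Set β = α + 19 = ∛(802), so β^3 = 802. Then (α + 19)^3 - 802 = 0, i.e. α is a root of g(x) = (x + 19)^3 - 802 = x^3 + 57x^2 + 1083x + 6057. Since g(x) = h(x + 19) where h(x) = x^3 - 802, and h is irreducible over Q (because 802 is not a perfect cube, so h has no rational root, and a monic cubic with no rational root is irreducible), g is also irreducible (irreducibility is preserved under the substitution x → x + 19). Hence m_α(x) = x^3 + 57x^2 + 1083x + 6057.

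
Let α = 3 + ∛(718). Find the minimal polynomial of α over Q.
m_α(x) = x^3 - 9x^2 + 27x - 745

Set β = α - 3 = ∛(718), so β^3 = 718. Then (α - 3)^3 - 718 = 0, i.e. α is a root of g(x) = (x - 3)^3 - 718 = x^3 - 9x^2 + 27x - 745. Since g(x) = h(x - 3) where h(x) = x^3 - 718, and h is irreducible over Q (because 718 is not a perfect cube, so h has no rational root, and a monic cubic with no rational root is irreducible), g is also irreducible (irreducibility is preserved under the substitution x → x - 3). Hence m_α(x) = x^3 - 9x^2 + 27x - 745.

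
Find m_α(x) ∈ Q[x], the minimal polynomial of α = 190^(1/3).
m_α(x) = x^3 - 190

α satisfies α^3 = 190, so x^3 - 190 annihilates α. By the rational root test, a rational root p/q (in lowest terms) of x^3 - 190 would satisfy p^3 = 190 q^3, forcing q = 1 and p^3 = 190; but 190 is not a perfect cube, contradiction. A monic cubic over Q with no rational root is irreducible (any nontrivial factorization would include a linear factor). Hence x^3 - 190 is the minimal polynomial of α, and in particular [Q(α):Q] = 3.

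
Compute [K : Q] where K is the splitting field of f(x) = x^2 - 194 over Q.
[K : Q] = 2

f(x) = x^2 - 194 factors as (x - √194)(x + √194). The splitting field is K = Q(√194). Since 194 is squarefree and > 1, it is not a perfect square, so x^2 - 194 is irreducible over Q and [Q(√194) : Q] = 2. Hence [K : Q] = 2.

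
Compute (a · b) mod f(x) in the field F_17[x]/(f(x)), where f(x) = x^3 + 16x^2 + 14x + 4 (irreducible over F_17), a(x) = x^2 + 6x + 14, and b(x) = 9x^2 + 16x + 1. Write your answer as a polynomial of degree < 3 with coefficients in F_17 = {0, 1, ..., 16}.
a · b ≡ 6x^2 + 6x + 4 (mod f(x))

Multiply in F_17[x]: a(x)·b(x) = (x^2 + 6x + 14)·(9x^2 + 16x + 1) = 9x^4 + 2x^3 + 2x^2 + 9x + 14. This has degree ≥ 3, so divide by f(x) over F_17: 9x^4 + 2x^3 + 2x^2 + 9x + 14 = (9x + 11)·(x^3 + 16x^2 + 14x + 4) + (6x^2 + 6x + 4). Hence a·b ≡ 6x^2 + 6x + 4 (mod f). (F_17[x]/(f) is a field with 17^3 = 4913 elements since f is irreducible of degree 3.)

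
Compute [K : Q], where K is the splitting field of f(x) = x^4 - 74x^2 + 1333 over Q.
[K : Q] = 4

Solving the quadratic in x^2: x^2 = (74 ± √(74^2 - 4·1333))/2 = (74 ± √144)/2 = (74 ± 12)/2, giving x^2 = 31 or x^2 = 43. So f(x) = (x^2 - 31)(x^2 - 43) and the roots of f are ±√31, ±√43. Hence the splitting field is K = Q(√31, √43). Since 31 and 43 are distinct squarefree integers > 1, their product 1333 is not a perfect square, so √43 ∉ Q(√31). By the tower law [K:Q] = [Q(√31,√43):Q(√31)] · [Q(√31):Q] = 2 · 2 = 4.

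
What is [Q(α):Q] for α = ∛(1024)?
[Q(α):Q] = 3

The minimal polynomial of α is x^3 - 1024, irreducible over Q since 1024 is not a perfect cube (so x^3 - 1024 has no rational root). Hence [Q(α):Q] = deg(m_α) = 3.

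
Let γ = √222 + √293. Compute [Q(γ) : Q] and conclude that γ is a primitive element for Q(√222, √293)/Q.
[Q(γ) : Q] = 4 (equivalently, Q(γ) = Q(√222, √293))

Obviously Q(γ) ⊆ Q(√222, √293), and [Q(√222, √293):Q] = 4 (since 222, 293 are distinct squarefree integers > 1 with 65046 not a perfect square). To show equality we compute the minimal polynomial of γ. From γ = √222 + √293: γ^2 = 222 + 2√(65046) + 293 = 515 + 2√(65046), so γ^2 - 515 = 2√(65046); squaring, (γ^2 - 515)^2 = 4·65046, i.e. γ^4 - 1030γ^2 + 265225 - 260184 = 0, i.e. γ^4 - 1030γ^2 + 5041 = 0. So γ is a root of x^4 - 1030x^2 + 5041. This polynomial is irreducible over Q: it has no rational root (each ±√222 ± √293 is irrational), and any factorization into two quadratics over Q would force √(65046) ∈ Q (pairing opposite roots) or √222, √293 ∈ Q (other pairings), all impossible. Hence [Q(γ):Q] = 4 = [Q(√222, √293):Q], so Q(γ) = Q(√222, √293).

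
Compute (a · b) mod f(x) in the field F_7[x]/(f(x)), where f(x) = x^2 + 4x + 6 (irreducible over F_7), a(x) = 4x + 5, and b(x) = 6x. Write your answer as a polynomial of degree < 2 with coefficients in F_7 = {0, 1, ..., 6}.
a · b ≡ 4x + 3 (mod f(x))

Multiply in F_7[x]: a(x)·b(x) = (4x + 5)·(6x) = 3x^2 + 2x. This has degree ≥ 2, so divide by f(x) over F_7: 3x^2 + 2x = (3)·(x^2 + 4x + 6) + (4x + 3). Hence a·b ≡ 4x + 3 (mod f). (F_7[x]/(f) is a field with 7^2 = 49 elements since f is irreducible of degree 2.)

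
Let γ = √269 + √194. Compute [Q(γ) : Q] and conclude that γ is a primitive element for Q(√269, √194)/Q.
[Q(γ) : Q] = 4 (equivalently, Q(γ) = Q(√269, √194))

Obviously Q(γ) ⊆ Q(√269, √194), and [Q(√269, √194):Q] = 4 (since 269, 194 are distinct squarefree integers > 1 with 52186 not a perfect square). To show equality we compute the minimal polynomial of γ. From γ = √269 + √194: γ^2 = 269 + 2√(52186) + 194 = 463 + 2√(52186), so γ^2 - 463 = 2√(52186); squaring, (γ^2 - 463)^2 = 4·52186, i.e. γ^4 - 926γ^2 + 214369 - 208744 = 0, i.e. γ^4 - 926γ^2 + 5625 = 0. So γ is a root of x^4 - 926x^2 + 5625. This polynomial is irreducible over Q: it has no rational root (each ±√269 ± √194 is irrational), and any factorization into two quadratics over Q would force √(52186) ∈ Q (pairing opposite roots) or √269, √194 ∈ Q (other pairings), all impossible. Hence [Q(γ):Q] = 4 = [Q(√269, √194):Q], so Q(γ) = Q(√269, √194).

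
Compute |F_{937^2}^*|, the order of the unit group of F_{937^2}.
|F_{937^2}^*| = 877968

F_{937^2} has 937^2 = 877969 elements; its multiplicative group consists of all nonzero elements, so |F_{937^2}^*| = 877969 - 1 = 877968. (It is cyclic since any finite subgroup of the multiplicative group of a field is cyclic.)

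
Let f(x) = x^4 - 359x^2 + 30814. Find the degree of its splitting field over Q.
[K : Q] = 4

Solving the quadratic in x^2: x^2 = (359 ± √(359^2 - 4·30814))/2 = (359 ± √5625)/2 = (359 ± 75)/2, giving x^2 = 217 or x^2 = 142. So f(x) = (x^2 - 217)(x^2 - 142) and the roots of f are ±√217, ±√142. Hence the splitting field is K = Q(√217, √142). Since 217 and 142 are distinct squarefree integers > 1, their product 30814 is not a perfect square, so √142 ∉ Q(√217). By the tower law [K:Q] = [Q(√217,√142):Q(√217)] · [Q(√217):Q] = 2 · 2 = 4.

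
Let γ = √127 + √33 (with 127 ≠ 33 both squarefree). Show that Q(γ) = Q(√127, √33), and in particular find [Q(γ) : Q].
[Q(γ) : Q] = 4 (equivalently, Q(γ) = Q(√127, √33))

Obviously Q(γ) ⊆ Q(√127, √33), and [Q(√127, √33):Q] = 4 (since 127, 33 are distinct squarefree integers > 1 with 4191 not a perfect square). To show equality we compute the minimal polynomial of γ. From γ = √127 + √33: γ^2 = 127 + 2√(4191) + 33 = 160 + 2√(4191), so γ^2 - 160 = 2√(4191); squaring, (γ^2 - 160)^2 = 4·4191, i.e. γ^4 - 320γ^2 + 25600 - 16764 = 0, i.e. γ^4 - 320γ^2 + 8836 = 0. So γ is a root of x^4 - 320x^2 + 8836. This polynomial is irreducible over Q: it has no rational root (each ±√127 ± √33 is irrational), and any factorization into two quadratics over Q would force √(4191) ∈ Q (pairing opposite roots) or √127, √33 ∈ Q (other pairings), all impossible. Hence [Q(γ):Q] = 4 = [Q(√127, √33):Q], so Q(γ) = Q(√127, √33).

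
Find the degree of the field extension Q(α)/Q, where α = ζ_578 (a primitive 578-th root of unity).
[Q(α):Q] = 272

The minimal polynomial of ζ_578 over Q is the 578-th cyclotomic polynomial Φ_578(x), which is irreducible over Q and has degree φ(578) = 272. Hence [Q(α):Q] = φ(578) = 272.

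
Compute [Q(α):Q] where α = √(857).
[Q(α):Q] = 2

[Q(α):Q] equals the degree of the minimal polynomial of α. Here α^2 = 857 and x^2 - 857 is irreducible (d = 857 is squarefree, ≠ 1, hence not a square), so deg(m_α) = 2. Thus [Q(α):Q] = 2.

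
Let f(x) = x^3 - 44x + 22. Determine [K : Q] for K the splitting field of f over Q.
[K : Q] = 6

By the rational root test, any rational root of the monic integer polynomial f(x) = x^3 - 44x + 22 must be an integer dividing the constant term 22, i.e. one of ±{1, 2, 11, 22}. Evaluating: f(1) = -21, f(-1) = 65, f(2) = -58, f(-2) = 102, f(11) = 869, f(-11) = -825, f(22) = 9702, f(-22) = -9658; none is 0, so f has no rational root and is therefore irreducible over Q (a cubic with no linear factor over a field is irreducible). For an irreducible cubic, the Galois group is A_3 or S_3 according as the discriminant disc(f) = -4a^3 - 27b^2 = -4·(-44)^3 - 27·(22)^2 = 327668 is or is not a square in Q. Here disc(f) = 327668 is not a perfect square in Q, so the Galois group of f over Q is not contained in A_3 and must be all of S_3. The splitting field has degree |S_3| = 6 over Q, so [K : Q] = 6.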